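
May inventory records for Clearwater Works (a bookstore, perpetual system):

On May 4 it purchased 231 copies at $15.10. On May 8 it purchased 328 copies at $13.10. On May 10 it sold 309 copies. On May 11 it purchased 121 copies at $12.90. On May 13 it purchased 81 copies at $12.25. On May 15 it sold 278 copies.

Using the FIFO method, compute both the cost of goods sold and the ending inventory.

May 10, 309 sold [FIFO — oldest first]: 231 @ $15.10 + 78 @ $13.10 = $4,509.90
May 15, 278 sold [FIFO — oldest first]: 250 @ $13.10 + 28 @ $12.90 = $3,636.20
Total COGS = $4,509.90 + $3,636.20 = $8,146.10
Ending inventory: 93 @ $12.90 + 81 @ $12.25 = $2,191.95
Check: goods available $10,338.05 = COGS $8,146.10 + ending $2,191.95

COGS = $8,146.10; ending inventory = $2,191.95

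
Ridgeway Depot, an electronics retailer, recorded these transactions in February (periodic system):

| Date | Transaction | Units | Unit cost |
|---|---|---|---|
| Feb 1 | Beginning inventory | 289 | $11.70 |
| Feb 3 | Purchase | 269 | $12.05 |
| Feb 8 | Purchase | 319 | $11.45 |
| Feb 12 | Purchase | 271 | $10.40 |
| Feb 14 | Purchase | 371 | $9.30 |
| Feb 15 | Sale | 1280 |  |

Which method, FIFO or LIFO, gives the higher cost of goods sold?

FIFO COGS: 289 @ $11.70 + 269 @ $12.05 + 319 @ $11.45 + 271 @ $10.40 + 132 @ $9.30 = $14,321.30
LIFO COGS: 371 @ $9.30 + 271 @ $10.40 + 319 @ $11.45 + 269 @ $12.05 + 50 @ $11.70 = $13,747.70

FIFO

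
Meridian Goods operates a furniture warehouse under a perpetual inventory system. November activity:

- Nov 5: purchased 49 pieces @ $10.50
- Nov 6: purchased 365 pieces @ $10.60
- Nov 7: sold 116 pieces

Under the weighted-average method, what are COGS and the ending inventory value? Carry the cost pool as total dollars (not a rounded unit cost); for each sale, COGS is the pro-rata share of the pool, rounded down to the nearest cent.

After Nov 5: 49 on hand, pool $514.50 (≈ $10.5000 each)
After Nov 6: 414 on hand, pool $4,383.50 (≈ $10.5882 each)
Nov 7, sell 116: 116/414 × $4,383.50 → $1,228.22
Ending inventory (cost pool remaining) = $3,155.28

COGS = $1,228.22; ending inventory = $3,155.28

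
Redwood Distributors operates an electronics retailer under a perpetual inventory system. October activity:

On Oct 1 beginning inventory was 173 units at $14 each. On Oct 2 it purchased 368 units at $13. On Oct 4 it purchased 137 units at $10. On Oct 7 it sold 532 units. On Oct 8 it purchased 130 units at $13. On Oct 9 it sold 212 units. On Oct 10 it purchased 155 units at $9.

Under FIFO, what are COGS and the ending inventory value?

Oct 7, 532 sold [FIFO — oldest first]: 173 @ $14 + 359 @ $13 = $7,089
Oct 9, 212 sold [FIFO — oldest first]: 9 @ $13 + 137 @ $10 + 66 @ $13 = $2,345
Total COGS = $7,089 + $2,345 = $9,434
Ending inventory: 64 @ $13 + 155 @ $9 = $2,227

COGS = $9,434; ending inventory = $2,227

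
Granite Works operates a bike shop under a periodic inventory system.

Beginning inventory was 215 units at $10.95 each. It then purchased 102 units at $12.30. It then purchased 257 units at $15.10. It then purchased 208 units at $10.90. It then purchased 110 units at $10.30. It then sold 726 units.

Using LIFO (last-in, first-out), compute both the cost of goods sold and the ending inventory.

COGS = $9,072.05; ending inventory = $1,817.70

Sale 1 (726) [LIFO — newest first]: 110 @ $10.30 + 208 @ $10.90 + 257 @ $15.10 + 102 @ $12.30 + 49 @ $10.95 = $9,072.05
Ending inventory: 166 @ $10.95 = $1,817.70
Check: goods available $10,889.75 = COGS $9,072.05 + ending $1,817.70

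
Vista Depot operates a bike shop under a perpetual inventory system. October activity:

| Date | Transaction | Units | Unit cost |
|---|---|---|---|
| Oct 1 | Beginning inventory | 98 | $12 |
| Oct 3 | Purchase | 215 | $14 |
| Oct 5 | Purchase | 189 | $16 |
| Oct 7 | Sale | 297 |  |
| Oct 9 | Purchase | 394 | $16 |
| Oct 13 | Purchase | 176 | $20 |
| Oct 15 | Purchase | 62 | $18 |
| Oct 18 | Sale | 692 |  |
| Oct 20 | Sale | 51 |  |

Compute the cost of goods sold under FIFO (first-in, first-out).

COGS = $16,394

Oct 7, 297 sold [FIFO — oldest first]: 98 @ $12 + 199 @ $14 = $3,962
Oct 18, 692 sold [FIFO — oldest first]: 16 @ $14 + 189 @ $16 + 394 @ $16 + 93 @ $20 = $11,412
Oct 20, 51 sold [FIFO — oldest first]: 51 @ $20 = $1,020
Total COGS = $3,962 + $11,412 + $1,020 = $16,394
Ending inventory: 32 @ $20 + 62 @ $18 = $1,756
Check: goods available $18,150 = COGS $16,394 + ending $1,756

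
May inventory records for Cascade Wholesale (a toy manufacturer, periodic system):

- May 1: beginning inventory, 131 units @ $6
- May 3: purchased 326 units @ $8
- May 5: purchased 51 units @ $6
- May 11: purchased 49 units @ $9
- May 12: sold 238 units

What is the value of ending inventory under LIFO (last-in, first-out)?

May 12, 238 sold [LIFO — newest first]: 49 @ $9 + 51 @ $6 + 138 @ $8 = $1,851
Ending inventory: 131 @ $6 + 188 @ $8 = $2,290
Check: goods available $4,141 = COGS $1,851 + ending $2,290

Ending inventory = $2,290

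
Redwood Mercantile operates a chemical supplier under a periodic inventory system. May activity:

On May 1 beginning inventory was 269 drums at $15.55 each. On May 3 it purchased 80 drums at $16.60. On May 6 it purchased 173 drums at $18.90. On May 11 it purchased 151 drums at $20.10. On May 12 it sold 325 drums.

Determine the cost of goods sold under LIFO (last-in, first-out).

COGS = $6,321.40

May 12, 325 sold [LIFO — newest first]: 151 @ $20.10 + 173 @ $18.90 + 1 @ $16.60 = $6,321.40
Ending inventory: 269 @ $15.55 + 79 @ $16.60 = $5,494.35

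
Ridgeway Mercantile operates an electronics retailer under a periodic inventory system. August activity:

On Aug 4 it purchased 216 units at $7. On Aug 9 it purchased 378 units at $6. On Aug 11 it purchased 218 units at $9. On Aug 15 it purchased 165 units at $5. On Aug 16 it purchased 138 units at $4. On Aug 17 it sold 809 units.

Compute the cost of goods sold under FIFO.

Aug 17, 809 sold [FIFO — oldest first]: 216 @ $7 + 378 @ $6 + 215 @ $9 = $5,715
Ending inventory: 3 @ $9 + 165 @ $5 + 138 @ $4 = $1,404
Check: goods available $7,119 = COGS $5,715 + ending $1,404

COGS = $5,715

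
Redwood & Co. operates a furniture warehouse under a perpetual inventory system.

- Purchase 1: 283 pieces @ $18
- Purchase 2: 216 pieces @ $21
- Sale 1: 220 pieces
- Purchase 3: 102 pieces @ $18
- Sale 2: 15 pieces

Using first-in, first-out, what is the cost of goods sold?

Sale 1 (220) [FIFO — oldest first]: 220 @ $18 = $3,960
Sale 2 (15) [FIFO — oldest first]: 15 @ $18 = $270
Total COGS = $3,960 + $270 = $4,230
Ending inventory: 48 @ $18 + 216 @ $21 + 102 @ $18 = $7,236

COGS = $4,230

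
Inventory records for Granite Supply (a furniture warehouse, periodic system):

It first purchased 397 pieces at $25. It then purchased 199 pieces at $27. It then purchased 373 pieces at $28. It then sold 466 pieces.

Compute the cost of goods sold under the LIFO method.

COGS = $12,955

Sale 1 (466) [LIFO — newest first]: 373 @ $28 + 93 @ $27 = $12,955
Ending inventory: 397 @ $25 + 106 @ $27 = $12,787
Check: goods available $25,742 = COGS $12,955 + ending $12,787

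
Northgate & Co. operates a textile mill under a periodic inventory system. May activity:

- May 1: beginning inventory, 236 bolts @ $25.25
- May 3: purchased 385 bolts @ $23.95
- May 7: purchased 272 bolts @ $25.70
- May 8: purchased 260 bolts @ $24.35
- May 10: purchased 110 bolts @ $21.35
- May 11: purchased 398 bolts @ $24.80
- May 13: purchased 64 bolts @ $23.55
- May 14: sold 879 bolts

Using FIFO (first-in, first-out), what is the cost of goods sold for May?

COGS = $21,810.35

May 14, 879 sold [FIFO — oldest first]: 236 @ $25.25 + 385 @ $23.95 + 258 @ $25.70 = $21,810.35
Ending inventory: 14 @ $25.70 + 260 @ $24.35 + 110 @ $21.35 + 398 @ $24.80 + 64 @ $23.55 = $20,416.90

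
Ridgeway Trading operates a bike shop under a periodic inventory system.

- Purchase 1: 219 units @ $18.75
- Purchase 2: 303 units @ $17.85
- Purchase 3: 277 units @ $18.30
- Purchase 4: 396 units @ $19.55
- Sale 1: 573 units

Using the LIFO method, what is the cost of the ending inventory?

Ending inventory = $11,344.80

Sale 1 (573) [LIFO — newest first]: 396 @ $19.55 + 177 @ $18.30 = $10,980.90
Ending inventory: 219 @ $18.75 + 303 @ $17.85 + 100 @ $18.30 = $11,344.80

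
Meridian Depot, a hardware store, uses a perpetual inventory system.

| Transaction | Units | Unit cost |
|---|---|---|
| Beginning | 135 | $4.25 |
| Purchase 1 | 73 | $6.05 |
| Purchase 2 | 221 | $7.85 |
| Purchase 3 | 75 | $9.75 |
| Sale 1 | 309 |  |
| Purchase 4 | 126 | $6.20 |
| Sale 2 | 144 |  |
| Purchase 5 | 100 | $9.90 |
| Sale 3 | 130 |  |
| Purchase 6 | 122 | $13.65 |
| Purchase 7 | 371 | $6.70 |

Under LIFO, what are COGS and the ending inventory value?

COGS = $4,606.35; ending inventory = $4,797.35

Sale 1 (309) [LIFO — newest first]: 75 @ $9.75 + 221 @ $7.85 + 13 @ $6.05 = $2,544.75
Sale 2 (144) [LIFO — newest first]: 126 @ $6.20 + 18 @ $6.05 = $890.10
Sale 3 (130) [LIFO — newest first]: 100 @ $9.90 + 30 @ $6.05 = $1,171.50
Total COGS = $2,544.75 + $890.10 + $1,171.50 = $4,606.35
Ending inventory: 135 @ $4.25 + 12 @ $6.05 + 122 @ $13.65 + 371 @ $6.70 = $4,797.35
Check: goods available $9,403.70 = COGS $4,606.35 + ending $4,797.35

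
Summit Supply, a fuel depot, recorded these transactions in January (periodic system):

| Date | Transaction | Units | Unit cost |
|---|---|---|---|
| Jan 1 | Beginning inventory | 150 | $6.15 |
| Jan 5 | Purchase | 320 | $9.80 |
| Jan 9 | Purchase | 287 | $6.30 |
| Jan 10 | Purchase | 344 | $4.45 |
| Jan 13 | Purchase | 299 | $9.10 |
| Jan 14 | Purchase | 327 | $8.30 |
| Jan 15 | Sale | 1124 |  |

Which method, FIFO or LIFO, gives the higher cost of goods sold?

LIFO

FIFO COGS: 150 @ $6.15 + 320 @ $9.80 + 287 @ $6.30 + 344 @ $4.45 + 23 @ $9.10 = $7,606.70
LIFO COGS: 327 @ $8.30 + 299 @ $9.10 + 344 @ $4.45 + 154 @ $6.30 = $7,936.00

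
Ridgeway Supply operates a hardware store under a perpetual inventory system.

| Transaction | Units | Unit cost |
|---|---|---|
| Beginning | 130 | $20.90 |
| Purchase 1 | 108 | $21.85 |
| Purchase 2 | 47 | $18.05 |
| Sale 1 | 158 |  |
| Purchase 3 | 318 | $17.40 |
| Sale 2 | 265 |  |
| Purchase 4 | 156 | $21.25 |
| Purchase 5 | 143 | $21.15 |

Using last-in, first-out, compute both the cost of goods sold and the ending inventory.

COGS = $7,881.85; ending inventory = $9,915.95

Sale 1 (158) [LIFO — newest first]: 47 @ $18.05 + 108 @ $21.85 + 3 @ $20.90 = $3,270.85
Sale 2 (265) [LIFO — newest first]: 265 @ $17.40 = $4,611.00
Total COGS = $3,270.85 + $4,611.00 = $7,881.85
Ending inventory: 127 @ $20.90 + 53 @ $17.40 + 156 @ $21.25 + 143 @ $21.15 = $9,915.95
Check: goods available $17,797.80 = COGS $7,881.85 + ending $9,915.95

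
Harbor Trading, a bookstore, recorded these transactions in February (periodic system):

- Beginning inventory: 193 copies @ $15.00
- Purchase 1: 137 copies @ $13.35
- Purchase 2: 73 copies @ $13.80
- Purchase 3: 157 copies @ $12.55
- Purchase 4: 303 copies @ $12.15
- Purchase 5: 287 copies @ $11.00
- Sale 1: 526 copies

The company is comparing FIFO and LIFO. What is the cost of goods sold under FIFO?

FIFO COGS: 193 @ $15.00 + 137 @ $13.35 + 73 @ $13.80 + 123 @ $12.55 = $7,275.00
LIFO COGS: 287 @ $11.00 + 239 @ $12.15 = $6,060.85

COGS = $7,275.00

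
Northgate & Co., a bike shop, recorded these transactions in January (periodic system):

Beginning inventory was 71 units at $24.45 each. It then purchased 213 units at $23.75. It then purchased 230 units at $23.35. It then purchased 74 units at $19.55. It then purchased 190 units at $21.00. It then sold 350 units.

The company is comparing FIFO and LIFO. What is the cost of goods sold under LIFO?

FIFO COGS: 71 @ $24.45 + 213 @ $23.75 + 66 @ $23.35 = $8,335.80
LIFO COGS: 190 @ $21.00 + 74 @ $19.55 + 86 @ $23.35 = $7,444.80

COGS = $7,444.80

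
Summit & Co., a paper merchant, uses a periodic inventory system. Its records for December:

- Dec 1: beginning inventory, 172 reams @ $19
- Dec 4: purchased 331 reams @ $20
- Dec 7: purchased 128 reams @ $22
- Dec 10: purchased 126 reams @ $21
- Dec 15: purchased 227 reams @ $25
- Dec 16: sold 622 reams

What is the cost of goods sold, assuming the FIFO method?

COGS = $12,506

Dec 16, 622 sold [FIFO — oldest first]: 172 @ $19 + 331 @ $20 + 119 @ $22 = $12,506
Ending inventory: 9 @ $22 + 126 @ $21 + 227 @ $25 = $8,519
Check: goods available $21,025 = COGS $12,506 + ending $8,519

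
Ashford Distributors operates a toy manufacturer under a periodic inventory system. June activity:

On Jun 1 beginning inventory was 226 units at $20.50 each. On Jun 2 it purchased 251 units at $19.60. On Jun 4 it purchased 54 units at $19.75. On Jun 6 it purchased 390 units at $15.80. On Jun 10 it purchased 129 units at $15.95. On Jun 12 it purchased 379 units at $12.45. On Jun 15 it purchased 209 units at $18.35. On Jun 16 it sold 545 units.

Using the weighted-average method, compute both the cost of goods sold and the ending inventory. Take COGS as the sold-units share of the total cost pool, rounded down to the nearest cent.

COGS = $9,114.06; ending inventory = $18,278.29

Jun 16, sell 545: 545/1638 × $27,392.35 → $9,114.06
Ending inventory (cost pool remaining) = $18,278.29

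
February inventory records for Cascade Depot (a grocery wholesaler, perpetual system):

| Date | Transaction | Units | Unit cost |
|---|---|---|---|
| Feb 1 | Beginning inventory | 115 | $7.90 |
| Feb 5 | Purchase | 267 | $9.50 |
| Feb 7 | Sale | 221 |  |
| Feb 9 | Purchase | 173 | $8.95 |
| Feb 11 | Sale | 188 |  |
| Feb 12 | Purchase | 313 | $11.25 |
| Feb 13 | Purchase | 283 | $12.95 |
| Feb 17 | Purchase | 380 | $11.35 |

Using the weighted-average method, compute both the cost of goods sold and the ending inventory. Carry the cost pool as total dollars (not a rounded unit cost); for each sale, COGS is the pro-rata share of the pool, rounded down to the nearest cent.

COGS = $3,681.83; ending inventory = $12,810.62

After Feb 1: 115 on hand, pool $908.50 (≈ $7.9000 each)
After Feb 5: 382 on hand, pool $3,445.00 (≈ $9.0183 each)
Feb 7, sell 221: 221/382 × $3,445.00 → $1,993.04
After Feb 9: 334 on hand, pool $3,000.31 (≈ $8.9830 each)
Feb 11, sell 188: 188/334 × $3,000.31 → $1,688.79
After Feb 12: 459 on hand, pool $4,832.77 (≈ $10.5289 each)
After Feb 13: 742 on hand, pool $8,497.62 (≈ $11.4523 each)
After Feb 17: 1122 on hand, pool $12,810.62 (≈ $11.4177 each)
Total COGS = $1,993.04 + $1,688.79 = $3,681.83
Ending inventory (cost pool remaining) = $12,810.62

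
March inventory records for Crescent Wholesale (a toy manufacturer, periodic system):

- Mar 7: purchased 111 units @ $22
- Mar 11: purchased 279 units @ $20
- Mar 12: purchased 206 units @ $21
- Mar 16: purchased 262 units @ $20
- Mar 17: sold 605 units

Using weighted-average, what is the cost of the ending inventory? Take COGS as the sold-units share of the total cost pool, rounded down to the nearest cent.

Ending inventory = $5,186.21

Mar 17, sell 605: 605/858 × $17,588.00 → $12,401.79
Ending inventory (cost pool remaining) = $5,186.21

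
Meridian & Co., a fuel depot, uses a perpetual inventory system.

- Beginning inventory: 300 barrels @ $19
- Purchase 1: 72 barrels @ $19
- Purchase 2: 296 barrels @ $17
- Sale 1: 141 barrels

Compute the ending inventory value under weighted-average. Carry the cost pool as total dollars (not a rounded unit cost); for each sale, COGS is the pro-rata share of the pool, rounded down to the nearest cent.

Ending inventory = $9,545.96

After Beginning: 300 on hand, pool $5,700.00 (≈ $19.0000 each)
After Purchase 1: 372 on hand, pool $7,068.00 (≈ $19.0000 each)
After Purchase 2: 668 on hand, pool $12,100.00 (≈ $18.1138 each)
Sale 1, sell 141: 141/668 × $12,100.00 → $2,554.04
Ending inventory (cost pool remaining) = $9,545.96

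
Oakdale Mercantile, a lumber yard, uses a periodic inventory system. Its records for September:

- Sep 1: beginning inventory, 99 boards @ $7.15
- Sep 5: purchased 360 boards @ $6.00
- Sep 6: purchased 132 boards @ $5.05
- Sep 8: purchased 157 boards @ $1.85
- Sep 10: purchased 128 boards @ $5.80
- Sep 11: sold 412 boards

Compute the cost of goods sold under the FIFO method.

Sep 11, 412 sold [FIFO — oldest first]: 99 @ $7.15 + 313 @ $6.00 = $2,585.85
Ending inventory: 47 @ $6.00 + 132 @ $5.05 + 157 @ $1.85 + 128 @ $5.80 = $1,981.45
Check: goods available $4,567.30 = COGS $2,585.85 + ending $1,981.45

COGS = $2,585.85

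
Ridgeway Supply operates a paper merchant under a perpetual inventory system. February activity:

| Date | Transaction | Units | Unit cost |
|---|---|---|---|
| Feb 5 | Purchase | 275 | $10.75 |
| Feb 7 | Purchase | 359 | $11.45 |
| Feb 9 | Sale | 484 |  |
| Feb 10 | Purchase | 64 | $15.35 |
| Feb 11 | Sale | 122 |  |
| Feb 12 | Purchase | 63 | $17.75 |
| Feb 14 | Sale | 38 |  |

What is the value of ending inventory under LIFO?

Ending inventory = $1,432.75

Feb 9, 484 sold [LIFO — newest first]: 359 @ $11.45 + 125 @ $10.75 = $5,454.30
Feb 11, 122 sold [LIFO — newest first]: 64 @ $15.35 + 58 @ $10.75 = $1,605.90
Feb 14, 38 sold [LIFO — newest first]: 38 @ $17.75 = $674.50
Total COGS = $5,454.30 + $1,605.90 + $674.50 = $7,734.70
Ending inventory: 92 @ $10.75 + 25 @ $17.75 = $1,432.75
Check: goods available $9,167.45 = COGS $7,734.70 + ending $1,432.75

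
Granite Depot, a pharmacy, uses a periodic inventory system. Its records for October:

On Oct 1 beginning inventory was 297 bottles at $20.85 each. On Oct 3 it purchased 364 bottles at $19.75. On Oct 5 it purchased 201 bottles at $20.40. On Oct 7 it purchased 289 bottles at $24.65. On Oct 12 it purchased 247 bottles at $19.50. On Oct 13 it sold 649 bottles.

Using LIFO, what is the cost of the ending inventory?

Ending inventory = $15,176.65

Oct 13, 649 sold [LIFO — newest first]: 247 @ $19.50 + 289 @ $24.65 + 113 @ $20.40 = $14,245.55
Ending inventory: 297 @ $20.85 + 364 @ $19.75 + 88 @ $20.40 = $15,176.65
Check: goods available $29,422.20 = COGS $14,245.55 + ending $15,176.65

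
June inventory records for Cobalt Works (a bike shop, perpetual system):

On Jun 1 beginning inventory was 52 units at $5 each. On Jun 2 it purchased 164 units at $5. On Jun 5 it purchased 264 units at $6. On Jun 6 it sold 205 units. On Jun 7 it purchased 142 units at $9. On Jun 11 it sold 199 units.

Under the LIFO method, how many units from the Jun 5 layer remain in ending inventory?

Jun 6, 205 sold [LIFO — newest first]: 205 @ $6 = $1,230
Jun 11, 199 sold [LIFO — newest first]: 142 @ $9 + 57 @ $6 = $1,620
Total COGS = $1,230 + $1,620 = $2,850
Ending inventory: 52 @ $5 + 164 @ $5 + 2 @ $6 = $1,092
Check: goods available $3,942 = COGS $2,850 + ending $1,092

2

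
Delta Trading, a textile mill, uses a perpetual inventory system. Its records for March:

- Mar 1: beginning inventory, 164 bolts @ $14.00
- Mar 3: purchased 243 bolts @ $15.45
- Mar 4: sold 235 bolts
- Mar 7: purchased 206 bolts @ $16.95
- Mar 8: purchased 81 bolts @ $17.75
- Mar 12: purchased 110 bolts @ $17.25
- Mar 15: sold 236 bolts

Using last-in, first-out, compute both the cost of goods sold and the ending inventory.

COGS = $7,728.75; ending inventory = $5,148.55

Mar 4, 235 sold [LIFO — newest first]: 235 @ $15.45 = $3,630.75
Mar 15, 236 sold [LIFO — newest first]: 110 @ $17.25 + 81 @ $17.75 + 45 @ $16.95 = $4,098.00
Total COGS = $3,630.75 + $4,098.00 = $7,728.75
Ending inventory: 164 @ $14.00 + 8 @ $15.45 + 161 @ $16.95 = $5,148.55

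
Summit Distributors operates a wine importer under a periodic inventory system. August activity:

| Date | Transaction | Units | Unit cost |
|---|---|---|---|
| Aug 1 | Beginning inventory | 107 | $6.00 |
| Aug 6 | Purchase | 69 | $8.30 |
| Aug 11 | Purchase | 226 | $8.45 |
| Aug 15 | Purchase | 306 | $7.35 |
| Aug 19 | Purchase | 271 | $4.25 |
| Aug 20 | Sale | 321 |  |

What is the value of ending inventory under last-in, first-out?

Aug 20, 321 sold [LIFO — newest first]: 271 @ $4.25 + 50 @ $7.35 = $1,519.25
Ending inventory: 107 @ $6.00 + 69 @ $8.30 + 226 @ $8.45 + 256 @ $7.35 = $5,006.00
Check: goods available $6,525.25 = COGS $1,519.25 + ending $5,006.00

Ending inventory = $5,006.00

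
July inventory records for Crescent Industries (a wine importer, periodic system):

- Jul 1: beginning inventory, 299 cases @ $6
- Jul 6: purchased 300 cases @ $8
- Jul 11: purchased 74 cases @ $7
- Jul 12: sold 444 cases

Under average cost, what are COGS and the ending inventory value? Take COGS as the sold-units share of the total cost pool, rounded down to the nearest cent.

Jul 12, sell 444: 444/673 × $4,712.00 → $3,108.65
Ending inventory (cost pool remaining) = $1,603.35

COGS = $3,108.65; ending inventory = $1,603.35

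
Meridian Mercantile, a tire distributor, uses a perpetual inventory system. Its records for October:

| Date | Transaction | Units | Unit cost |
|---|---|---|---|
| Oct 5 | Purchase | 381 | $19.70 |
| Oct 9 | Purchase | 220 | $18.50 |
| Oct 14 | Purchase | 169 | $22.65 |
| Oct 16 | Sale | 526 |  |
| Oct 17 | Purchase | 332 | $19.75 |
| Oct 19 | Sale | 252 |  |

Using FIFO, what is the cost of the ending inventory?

Ending inventory = $6,399.00

Oct 16, 526 sold [FIFO — oldest first]: 381 @ $19.70 + 145 @ $18.50 = $10,188.20
Oct 19, 252 sold [FIFO — oldest first]: 75 @ $18.50 + 169 @ $22.65 + 8 @ $19.75 = $5,373.35
Total COGS = $10,188.20 + $5,373.35 = $15,561.55
Ending inventory: 324 @ $19.75 = $6,399.00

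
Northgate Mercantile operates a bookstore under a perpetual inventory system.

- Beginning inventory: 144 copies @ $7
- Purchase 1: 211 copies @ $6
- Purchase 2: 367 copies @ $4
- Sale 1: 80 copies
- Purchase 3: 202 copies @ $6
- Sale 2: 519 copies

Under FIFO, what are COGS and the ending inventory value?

COGS = $3,250; ending inventory = $1,704

Sale 1 (80) [FIFO — oldest first]: 80 @ $7 = $560
Sale 2 (519) [FIFO — oldest first]: 64 @ $7 + 211 @ $6 + 244 @ $4 = $2,690
Total COGS = $560 + $2,690 = $3,250
Ending inventory: 123 @ $4 + 202 @ $6 = $1,704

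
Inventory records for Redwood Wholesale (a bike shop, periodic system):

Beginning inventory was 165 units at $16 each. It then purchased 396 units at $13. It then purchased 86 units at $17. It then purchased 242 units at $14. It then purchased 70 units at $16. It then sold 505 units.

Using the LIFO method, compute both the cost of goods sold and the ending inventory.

COGS = $7,361; ending inventory = $6,397

Sale 1 (505) [LIFO — newest first]: 70 @ $16 + 242 @ $14 + 86 @ $17 + 107 @ $13 = $7,361
Ending inventory: 165 @ $16 + 289 @ $13 = $6,397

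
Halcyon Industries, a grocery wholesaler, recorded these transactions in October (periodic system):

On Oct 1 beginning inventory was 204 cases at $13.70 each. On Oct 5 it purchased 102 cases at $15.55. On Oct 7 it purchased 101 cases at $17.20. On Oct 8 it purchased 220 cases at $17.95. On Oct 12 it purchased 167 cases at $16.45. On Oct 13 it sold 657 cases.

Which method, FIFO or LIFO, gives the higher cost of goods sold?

LIFO

FIFO COGS: 204 @ $13.70 + 102 @ $15.55 + 101 @ $17.20 + 220 @ $17.95 + 30 @ $16.45 = $10,560.60
LIFO COGS: 167 @ $16.45 + 220 @ $17.95 + 101 @ $17.20 + 102 @ $15.55 + 67 @ $13.70 = $10,937.35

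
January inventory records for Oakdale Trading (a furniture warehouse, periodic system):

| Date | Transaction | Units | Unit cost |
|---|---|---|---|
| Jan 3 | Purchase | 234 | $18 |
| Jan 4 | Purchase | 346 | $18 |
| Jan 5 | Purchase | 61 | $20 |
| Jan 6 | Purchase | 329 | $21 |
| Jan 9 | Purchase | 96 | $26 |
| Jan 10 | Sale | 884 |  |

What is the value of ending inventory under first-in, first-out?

Ending inventory = $4,302

Jan 10, 884 sold [FIFO — oldest first]: 234 @ $18 + 346 @ $18 + 61 @ $20 + 243 @ $21 = $16,763
Ending inventory: 86 @ $21 + 96 @ $26 = $4,302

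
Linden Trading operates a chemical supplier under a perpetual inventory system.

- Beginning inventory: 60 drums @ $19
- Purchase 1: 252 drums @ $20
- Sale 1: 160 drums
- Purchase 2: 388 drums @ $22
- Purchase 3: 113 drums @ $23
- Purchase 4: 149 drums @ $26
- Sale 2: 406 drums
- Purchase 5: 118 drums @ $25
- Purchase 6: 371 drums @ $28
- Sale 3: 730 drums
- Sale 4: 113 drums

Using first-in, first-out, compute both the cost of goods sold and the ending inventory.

COGS = $33,351; ending inventory = $1,176

Sale 1 (160) [FIFO — oldest first]: 60 @ $19 + 100 @ $20 = $3,140
Sale 2 (406) [FIFO — oldest first]: 152 @ $20 + 254 @ $22 = $8,628
Sale 3 (730) [FIFO — oldest first]: 134 @ $22 + 113 @ $23 + 149 @ $26 + 118 @ $25 + 216 @ $28 = $18,419
Sale 4 (113) [FIFO — oldest first]: 113 @ $28 = $3,164
Total COGS = $3,140 + $8,628 + $18,419 + $3,164 = $33,351
Ending inventory: 42 @ $28 = $1,176
Check: goods available $34,527 = COGS $33,351 + ending $1,176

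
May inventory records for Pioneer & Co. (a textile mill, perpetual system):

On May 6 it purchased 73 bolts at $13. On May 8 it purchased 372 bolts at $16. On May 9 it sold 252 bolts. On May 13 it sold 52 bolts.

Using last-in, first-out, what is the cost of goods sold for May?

May 9, 252 sold [LIFO — newest first]: 252 @ $16 = $4,032
May 13, 52 sold [LIFO — newest first]: 52 @ $16 = $832
Total COGS = $4,032 + $832 = $4,864
Ending inventory: 73 @ $13 + 68 @ $16 = $2,037
Check: goods available $6,901 = COGS $4,864 + ending $2,037

COGS = $4,864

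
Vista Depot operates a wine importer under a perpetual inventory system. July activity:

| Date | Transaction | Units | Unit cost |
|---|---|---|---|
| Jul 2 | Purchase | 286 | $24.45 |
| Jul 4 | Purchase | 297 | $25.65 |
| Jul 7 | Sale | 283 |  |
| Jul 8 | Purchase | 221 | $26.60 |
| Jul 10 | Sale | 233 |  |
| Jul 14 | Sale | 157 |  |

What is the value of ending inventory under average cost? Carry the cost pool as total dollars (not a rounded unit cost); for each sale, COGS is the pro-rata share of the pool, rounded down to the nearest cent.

Ending inventory = $3,368.54

After Jul 2: 286 on hand, pool $6,992.70 (≈ $24.4500 each)
After Jul 4: 583 on hand, pool $14,610.75 (≈ $25.0613 each)
Jul 7, sell 283: 283/583 × $14,610.75 → $7,092.35
After Jul 8: 521 on hand, pool $13,397.00 (≈ $25.7140 each)
Jul 10, sell 233: 233/521 × $13,397.00 → $5,991.36
Jul 14, sell 157: 157/288 × $7,405.64 → $4,037.10
Total COGS = $7,092.35 + $5,991.36 + $4,037.10 = $17,120.81
Ending inventory (cost pool remaining) = $3,368.54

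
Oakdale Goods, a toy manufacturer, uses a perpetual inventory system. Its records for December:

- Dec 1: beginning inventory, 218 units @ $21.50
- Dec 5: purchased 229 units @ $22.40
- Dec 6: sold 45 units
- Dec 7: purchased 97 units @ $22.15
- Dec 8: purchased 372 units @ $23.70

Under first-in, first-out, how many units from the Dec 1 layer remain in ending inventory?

Dec 6, 45 sold [FIFO — oldest first]: 45 @ $21.50 = $967.50
Ending inventory: 173 @ $21.50 + 229 @ $22.40 + 97 @ $22.15 + 372 @ $23.70 = $19,814.05
Check: goods available $20,781.55 = COGS $967.50 + ending $19,814.05

173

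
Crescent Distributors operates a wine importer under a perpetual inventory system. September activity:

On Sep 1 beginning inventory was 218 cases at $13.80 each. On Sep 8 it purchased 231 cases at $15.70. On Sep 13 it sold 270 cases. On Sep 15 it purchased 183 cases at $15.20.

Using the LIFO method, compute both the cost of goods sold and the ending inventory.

Sep 13, 270 sold [LIFO — newest first]: 231 @ $15.70 + 39 @ $13.80 = $4,164.90
Ending inventory: 179 @ $13.80 + 183 @ $15.20 = $5,251.80
Check: goods available $9,416.70 = COGS $4,164.90 + ending $5,251.80

COGS = $4,164.90; ending inventory = $5,251.80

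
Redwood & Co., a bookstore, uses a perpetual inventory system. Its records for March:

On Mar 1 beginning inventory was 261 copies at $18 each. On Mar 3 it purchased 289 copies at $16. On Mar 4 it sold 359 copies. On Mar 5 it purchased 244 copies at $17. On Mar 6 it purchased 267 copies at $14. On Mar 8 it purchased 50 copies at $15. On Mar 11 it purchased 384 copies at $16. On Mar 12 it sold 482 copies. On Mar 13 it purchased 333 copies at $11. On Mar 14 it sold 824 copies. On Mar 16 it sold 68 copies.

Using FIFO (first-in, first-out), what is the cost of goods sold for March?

COGS = $26,720

Mar 4, 359 sold [FIFO — oldest first]: 261 @ $18 + 98 @ $16 = $6,266
Mar 12, 482 sold [FIFO — oldest first]: 191 @ $16 + 244 @ $17 + 47 @ $14 = $7,862
Mar 14, 824 sold [FIFO — oldest first]: 220 @ $14 + 50 @ $15 + 384 @ $16 + 170 @ $11 = $11,844
Mar 16, 68 sold [FIFO — oldest first]: 68 @ $11 = $748
Total COGS = $6,266 + $7,862 + $11,844 + $748 = $26,720
Ending inventory: 95 @ $11 = $1,045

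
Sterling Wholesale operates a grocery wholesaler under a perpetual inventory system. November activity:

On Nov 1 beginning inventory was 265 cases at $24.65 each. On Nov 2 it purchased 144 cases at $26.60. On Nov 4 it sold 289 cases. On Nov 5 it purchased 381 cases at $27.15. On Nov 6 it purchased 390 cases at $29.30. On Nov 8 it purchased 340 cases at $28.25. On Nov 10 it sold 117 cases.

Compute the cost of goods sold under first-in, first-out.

Nov 4, 289 sold [FIFO — oldest first]: 265 @ $24.65 + 24 @ $26.60 = $7,170.65
Nov 10, 117 sold [FIFO — oldest first]: 117 @ $26.60 = $3,112.20
Total COGS = $7,170.65 + $3,112.20 = $10,282.85
Ending inventory: 3 @ $26.60 + 381 @ $27.15 + 390 @ $29.30 + 340 @ $28.25 = $31,455.95
Check: goods available $41,738.80 = COGS $10,282.85 + ending $31,455.95

COGS = $10,282.85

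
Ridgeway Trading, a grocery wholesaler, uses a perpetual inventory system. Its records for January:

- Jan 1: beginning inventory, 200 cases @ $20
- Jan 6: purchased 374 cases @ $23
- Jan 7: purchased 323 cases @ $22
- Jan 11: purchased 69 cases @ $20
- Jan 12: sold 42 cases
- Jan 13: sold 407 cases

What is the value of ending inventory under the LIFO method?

Jan 12, 42 sold [LIFO — newest first]: 42 @ $20 = $840
Jan 13, 407 sold [LIFO — newest first]: 27 @ $20 + 323 @ $22 + 57 @ $23 = $8,957
Total COGS = $840 + $8,957 = $9,797
Ending inventory: 200 @ $20 + 317 @ $23 = $11,291

Ending inventory = $11,291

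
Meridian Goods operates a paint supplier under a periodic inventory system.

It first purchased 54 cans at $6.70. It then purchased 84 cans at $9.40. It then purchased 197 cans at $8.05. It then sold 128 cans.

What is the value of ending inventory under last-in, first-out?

Sale 1 (128) [LIFO — newest first]: 128 @ $8.05 = $1,030.40
Ending inventory: 54 @ $6.70 + 84 @ $9.40 + 69 @ $8.05 = $1,706.85

Ending inventory = $1,706.85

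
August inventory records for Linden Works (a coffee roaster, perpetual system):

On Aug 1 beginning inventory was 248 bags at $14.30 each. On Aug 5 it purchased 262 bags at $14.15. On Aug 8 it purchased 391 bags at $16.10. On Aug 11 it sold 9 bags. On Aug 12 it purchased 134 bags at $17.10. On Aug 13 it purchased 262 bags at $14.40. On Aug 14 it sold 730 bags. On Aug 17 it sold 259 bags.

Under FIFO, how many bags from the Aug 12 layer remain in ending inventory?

37

Aug 11, 9 sold [FIFO — oldest first]: 9 @ $14.30 = $128.70
Aug 14, 730 sold [FIFO — oldest first]: 239 @ $14.30 + 262 @ $14.15 + 229 @ $16.10 = $10,811.90
Aug 17, 259 sold [FIFO — oldest first]: 162 @ $16.10 + 97 @ $17.10 = $4,266.90
Total COGS = $128.70 + $10,811.90 + $4,266.90 = $15,207.50
Ending inventory: 37 @ $17.10 + 262 @ $14.40 = $4,405.50
Check: goods available $19,613.00 = COGS $15,207.50 + ending $4,405.50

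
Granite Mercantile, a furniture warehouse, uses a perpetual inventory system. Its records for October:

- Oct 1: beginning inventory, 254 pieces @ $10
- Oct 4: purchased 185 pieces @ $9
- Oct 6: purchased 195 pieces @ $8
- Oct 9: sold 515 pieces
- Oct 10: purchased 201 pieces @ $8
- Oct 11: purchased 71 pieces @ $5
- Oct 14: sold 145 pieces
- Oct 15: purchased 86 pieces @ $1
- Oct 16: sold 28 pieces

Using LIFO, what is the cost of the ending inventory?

Ending inventory = $2,264

Oct 9, 515 sold [LIFO — newest first]: 195 @ $8 + 185 @ $9 + 135 @ $10 = $4,575
Oct 14, 145 sold [LIFO — newest first]: 71 @ $5 + 74 @ $8 = $947
Oct 16, 28 sold [LIFO — newest first]: 28 @ $1 = $28
Total COGS = $4,575 + $947 + $28 = $5,550
Ending inventory: 119 @ $10 + 127 @ $8 + 58 @ $1 = $2,264
Check: goods available $7,814 = COGS $5,550 + ending $2,264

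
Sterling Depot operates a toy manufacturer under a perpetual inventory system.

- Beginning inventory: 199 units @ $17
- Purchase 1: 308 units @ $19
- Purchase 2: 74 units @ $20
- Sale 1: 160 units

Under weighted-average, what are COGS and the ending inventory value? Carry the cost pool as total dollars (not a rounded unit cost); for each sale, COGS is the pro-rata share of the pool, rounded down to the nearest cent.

COGS = $2,950.77; ending inventory = $7,764.23

After Beginning: 199 on hand, pool $3,383.00 (≈ $17.0000 each)
After Purchase 1: 507 on hand, pool $9,235.00 (≈ $18.2150 each)
After Purchase 2: 581 on hand, pool $10,715.00 (≈ $18.4423 each)
Sale 1, sell 160: 160/581 × $10,715.00 → $2,950.77
Ending inventory (cost pool remaining) = $7,764.23
Check: goods available $10,715.00 = COGS $2,950.77 + ending $7,764.23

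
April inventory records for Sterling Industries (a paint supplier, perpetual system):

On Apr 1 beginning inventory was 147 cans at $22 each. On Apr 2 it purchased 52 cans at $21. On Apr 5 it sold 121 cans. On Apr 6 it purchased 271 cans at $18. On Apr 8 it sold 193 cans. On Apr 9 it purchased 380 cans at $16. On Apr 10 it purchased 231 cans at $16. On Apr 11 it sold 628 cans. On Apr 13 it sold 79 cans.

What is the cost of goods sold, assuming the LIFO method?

Apr 5, 121 sold [LIFO — newest first]: 52 @ $21 + 69 @ $22 = $2,610
Apr 8, 193 sold [LIFO — newest first]: 193 @ $18 = $3,474
Apr 11, 628 sold [LIFO — newest first]: 231 @ $16 + 380 @ $16 + 17 @ $18 = $10,082
Apr 13, 79 sold [LIFO — newest first]: 61 @ $18 + 18 @ $22 = $1,494
Total COGS = $2,610 + $3,474 + $10,082 + $1,494 = $17,660
Ending inventory: 60 @ $22 = $1,320

COGS = $17,660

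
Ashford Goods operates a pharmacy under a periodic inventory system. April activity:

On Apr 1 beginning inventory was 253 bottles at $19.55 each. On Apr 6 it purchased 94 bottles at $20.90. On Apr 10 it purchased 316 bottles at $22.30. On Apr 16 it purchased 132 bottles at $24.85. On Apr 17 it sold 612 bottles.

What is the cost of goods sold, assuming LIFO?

COGS = $13,660.10

Apr 17, 612 sold [LIFO — newest first]: 132 @ $24.85 + 316 @ $22.30 + 94 @ $20.90 + 70 @ $19.55 = $13,660.10
Ending inventory: 183 @ $19.55 = $3,577.65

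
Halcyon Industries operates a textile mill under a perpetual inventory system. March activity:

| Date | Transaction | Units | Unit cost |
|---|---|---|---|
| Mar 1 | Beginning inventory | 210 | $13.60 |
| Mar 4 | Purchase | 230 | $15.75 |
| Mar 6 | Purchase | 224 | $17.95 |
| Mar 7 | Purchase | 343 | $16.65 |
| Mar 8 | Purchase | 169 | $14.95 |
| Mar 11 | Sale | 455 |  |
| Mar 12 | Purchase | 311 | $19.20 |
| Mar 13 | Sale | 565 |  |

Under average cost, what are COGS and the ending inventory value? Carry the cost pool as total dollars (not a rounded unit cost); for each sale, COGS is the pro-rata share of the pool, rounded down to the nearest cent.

COGS = $16,807.62; ending inventory = $7,900.38

After Mar 1: 210 on hand, pool $2,856.00 (≈ $13.6000 each)
After Mar 4: 440 on hand, pool $6,478.50 (≈ $14.7239 each)
After Mar 6: 664 on hand, pool $10,499.30 (≈ $15.8122 each)
After Mar 7: 1007 on hand, pool $16,210.25 (≈ $16.0976 each)
After Mar 8: 1176 on hand, pool $18,736.80 (≈ $15.9327 each)
Mar 11, sell 455: 455/1176 × $18,736.80 → $7,249.35
After Mar 12: 1032 on hand, pool $17,458.65 (≈ $16.9173 each)
Mar 13, sell 565: 565/1032 × $17,458.65 → $9,558.27
Total COGS = $7,249.35 + $9,558.27 = $16,807.62
Ending inventory (cost pool remaining) = $7,900.38
Check: goods available $24,708.00 = COGS $16,807.62 + ending $7,900.38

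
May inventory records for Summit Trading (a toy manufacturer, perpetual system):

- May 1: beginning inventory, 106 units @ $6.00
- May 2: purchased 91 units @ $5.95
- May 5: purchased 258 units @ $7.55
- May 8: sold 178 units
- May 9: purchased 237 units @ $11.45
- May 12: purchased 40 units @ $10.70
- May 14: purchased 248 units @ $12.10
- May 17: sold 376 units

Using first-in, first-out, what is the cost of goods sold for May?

May 8, 178 sold [FIFO — oldest first]: 106 @ $6.00 + 72 @ $5.95 = $1,064.40
May 17, 376 sold [FIFO — oldest first]: 19 @ $5.95 + 258 @ $7.55 + 99 @ $11.45 = $3,194.50
Total COGS = $1,064.40 + $3,194.50 = $4,258.90
Ending inventory: 138 @ $11.45 + 40 @ $10.70 + 248 @ $12.10 = $5,008.90

COGS = $4,258.90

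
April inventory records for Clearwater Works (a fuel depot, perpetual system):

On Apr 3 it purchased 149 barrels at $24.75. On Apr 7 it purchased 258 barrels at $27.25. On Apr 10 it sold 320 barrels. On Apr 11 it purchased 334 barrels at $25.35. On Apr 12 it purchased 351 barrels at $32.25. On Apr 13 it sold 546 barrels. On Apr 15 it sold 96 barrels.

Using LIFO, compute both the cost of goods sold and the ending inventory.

COGS = $27,261.60; ending inventory = $3,243.30

Apr 10, 320 sold [LIFO — newest first]: 258 @ $27.25 + 62 @ $24.75 = $8,565.00
Apr 13, 546 sold [LIFO — newest first]: 351 @ $32.25 + 195 @ $25.35 = $16,263.00
Apr 15, 96 sold [LIFO — newest first]: 96 @ $25.35 = $2,433.60
Total COGS = $8,565.00 + $16,263.00 + $2,433.60 = $27,261.60
Ending inventory: 87 @ $24.75 + 43 @ $25.35 = $3,243.30
Check: goods available $30,504.90 = COGS $27,261.60 + ending $3,243.30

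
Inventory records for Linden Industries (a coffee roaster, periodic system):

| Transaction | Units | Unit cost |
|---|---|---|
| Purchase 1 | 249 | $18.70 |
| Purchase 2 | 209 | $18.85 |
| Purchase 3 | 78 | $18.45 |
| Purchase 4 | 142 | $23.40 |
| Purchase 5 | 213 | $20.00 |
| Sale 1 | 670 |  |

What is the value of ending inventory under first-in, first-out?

Sale 1 (670) [FIFO — oldest first]: 249 @ $18.70 + 209 @ $18.85 + 78 @ $18.45 + 134 @ $23.40 = $13,170.65
Ending inventory: 8 @ $23.40 + 213 @ $20.00 = $4,447.20

Ending inventory = $4,447.20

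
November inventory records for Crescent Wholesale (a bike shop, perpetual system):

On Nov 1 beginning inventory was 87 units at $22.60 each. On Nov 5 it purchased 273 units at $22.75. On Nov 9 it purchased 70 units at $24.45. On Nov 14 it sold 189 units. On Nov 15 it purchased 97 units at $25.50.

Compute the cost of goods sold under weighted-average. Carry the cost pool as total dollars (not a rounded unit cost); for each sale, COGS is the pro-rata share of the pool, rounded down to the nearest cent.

COGS = $4,346.31

After Nov 1: 87 on hand, pool $1,966.20 (≈ $22.6000 each)
After Nov 5: 360 on hand, pool $8,176.95 (≈ $22.7138 each)
After Nov 9: 430 on hand, pool $9,888.45 (≈ $22.9964 each)
Nov 14, sell 189: 189/430 × $9,888.45 → $4,346.31
After Nov 15: 338 on hand, pool $8,015.64 (≈ $23.7149 each)
Ending inventory (cost pool remaining) = $8,015.64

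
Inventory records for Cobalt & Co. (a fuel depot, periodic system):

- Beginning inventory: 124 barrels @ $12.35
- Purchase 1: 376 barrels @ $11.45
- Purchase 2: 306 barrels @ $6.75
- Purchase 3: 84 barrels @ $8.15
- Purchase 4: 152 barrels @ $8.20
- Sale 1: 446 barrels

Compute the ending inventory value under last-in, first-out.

Ending inventory = $6,484.60

Sale 1 (446) [LIFO — newest first]: 152 @ $8.20 + 84 @ $8.15 + 210 @ $6.75 = $3,348.50
Ending inventory: 124 @ $12.35 + 376 @ $11.45 + 96 @ $6.75 = $6,484.60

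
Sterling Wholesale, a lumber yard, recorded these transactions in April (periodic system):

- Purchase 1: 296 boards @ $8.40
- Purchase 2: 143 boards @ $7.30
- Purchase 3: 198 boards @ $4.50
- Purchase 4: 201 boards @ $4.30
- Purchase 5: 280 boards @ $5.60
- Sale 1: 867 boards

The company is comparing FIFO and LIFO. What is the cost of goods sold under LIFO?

COGS = $4,745.20

FIFO COGS: 296 @ $8.40 + 143 @ $7.30 + 198 @ $4.50 + 201 @ $4.30 + 29 @ $5.60 = $5,448.00
LIFO COGS: 280 @ $5.60 + 201 @ $4.30 + 198 @ $4.50 + 143 @ $7.30 + 45 @ $8.40 = $4,745.20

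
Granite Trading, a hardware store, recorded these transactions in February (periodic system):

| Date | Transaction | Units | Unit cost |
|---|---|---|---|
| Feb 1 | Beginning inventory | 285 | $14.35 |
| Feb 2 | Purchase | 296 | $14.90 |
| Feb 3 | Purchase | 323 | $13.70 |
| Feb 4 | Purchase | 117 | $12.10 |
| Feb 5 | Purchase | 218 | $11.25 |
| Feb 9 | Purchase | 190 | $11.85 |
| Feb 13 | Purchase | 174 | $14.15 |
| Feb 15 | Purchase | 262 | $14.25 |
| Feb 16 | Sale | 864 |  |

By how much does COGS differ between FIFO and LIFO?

FIFO COGS: 285 @ $14.35 + 296 @ $14.90 + 283 @ $13.70 = $12,377.25
LIFO COGS: 262 @ $14.25 + 174 @ $14.15 + 190 @ $11.85 + 218 @ $11.25 + 20 @ $12.10 = $11,141.60
Difference = |$12,377.25 − $11,141.60| = $1,235.65

$1,235.65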